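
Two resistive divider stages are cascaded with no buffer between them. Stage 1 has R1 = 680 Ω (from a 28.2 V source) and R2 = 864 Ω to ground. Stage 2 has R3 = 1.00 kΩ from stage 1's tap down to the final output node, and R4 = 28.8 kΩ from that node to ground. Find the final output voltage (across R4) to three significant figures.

Stage 2 presents R3+R4 = 29800 Ω as a load on stage 1's tap.
Stage 1's lower leg becomes R2‖(R3+R4) = 839.7 Ω, so V_mid = 28.2 × 839.7/1520 = 15.58 V.
Stage 2 is itself unloaded: V_out = V_mid × R4/(R3+R4) = 15.58 × 28800/29800 = 15.1 V.

V_out ≈ 15.1 V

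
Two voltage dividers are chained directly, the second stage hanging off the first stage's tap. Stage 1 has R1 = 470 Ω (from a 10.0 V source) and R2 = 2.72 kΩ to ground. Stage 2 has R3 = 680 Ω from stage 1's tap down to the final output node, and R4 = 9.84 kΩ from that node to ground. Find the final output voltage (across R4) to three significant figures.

Stage 2 presents R3+R4 = 10520 Ω as a load on stage 1's tap.
Stage 1's lower leg becomes R2‖(R3+R4) = 2161 Ω, so V_mid = 10.0 × 2161/2631 = 8.214 V.
Stage 2 is itself unloaded: V_out = V_mid × R4/(R3+R4) = 8.214 × 9840/10520 = 7.68 V.

V_out ≈ 7.68 V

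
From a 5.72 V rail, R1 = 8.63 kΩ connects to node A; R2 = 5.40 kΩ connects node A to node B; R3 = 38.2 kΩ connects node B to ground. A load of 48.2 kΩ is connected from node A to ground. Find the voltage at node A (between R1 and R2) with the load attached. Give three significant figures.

V ≈ 4.15 V

Below node A the series string R2+R3 = 43.60 kΩ sits in parallel with the 48.2 kΩ load: 22.89 kΩ.
V_A = 5.72 × 22.89/(8.63 + 22.89) = 4.15 V.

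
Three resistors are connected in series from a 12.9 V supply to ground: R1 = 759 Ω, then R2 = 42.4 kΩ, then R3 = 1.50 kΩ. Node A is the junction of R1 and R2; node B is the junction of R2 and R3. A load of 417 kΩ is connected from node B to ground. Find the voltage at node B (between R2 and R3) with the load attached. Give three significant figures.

V ≈ 0.432 V

At node B, R3 is in parallel with the load: R3‖R_L = 1495 Ω.
Below node A the resistance is R2 + (R3‖R_L) = 43890 Ω, so V_A = 12.9 × 43890/44650 = 12.68 V.
Then V_B = V_A × (R3‖R_L)/(R2 + R3‖R_L) = 12.68 × 1495/43890 = 0.432 V.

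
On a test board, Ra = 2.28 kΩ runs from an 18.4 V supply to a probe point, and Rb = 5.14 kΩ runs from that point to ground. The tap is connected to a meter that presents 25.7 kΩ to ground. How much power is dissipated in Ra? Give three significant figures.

P ≈ 17.9 mW

Total resistance from the source is Ra + (Rb‖R_L) = 6.563 kΩ, so I = 18.4/6.563 kΩ = 2.803 mA.
P = I²·Ra = (2.803 mA)² × 2.28 kΩ = 17.9 mW.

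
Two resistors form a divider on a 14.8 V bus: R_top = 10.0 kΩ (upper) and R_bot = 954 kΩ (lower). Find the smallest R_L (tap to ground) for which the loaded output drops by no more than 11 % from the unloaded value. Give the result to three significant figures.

R_L(min) ≈ 80.1 kΩ

Output resistance R_th = R_top‖R_bot = (10.0 × 954)/964.0 = 9.896 kΩ.
The fractional drop is R_th/(R_th + R_L); requiring this ≤ 0.110 gives R_L ≥ R_th(1/0.110 − 1) = 9.896 × 8.091 = 80.1 kΩ.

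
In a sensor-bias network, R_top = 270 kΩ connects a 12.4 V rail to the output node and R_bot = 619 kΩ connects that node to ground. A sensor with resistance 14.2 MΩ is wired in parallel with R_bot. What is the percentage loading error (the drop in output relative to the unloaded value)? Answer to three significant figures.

1.31 %

The divider's output (Thévenin) resistance is R_top‖R_bot = 188.0 kΩ.
Fractional drop under load = R_th/(R_th + R_L) = 188.0 / (188.0 + 14200) = 0.01307.
So the output falls by 1.31 %.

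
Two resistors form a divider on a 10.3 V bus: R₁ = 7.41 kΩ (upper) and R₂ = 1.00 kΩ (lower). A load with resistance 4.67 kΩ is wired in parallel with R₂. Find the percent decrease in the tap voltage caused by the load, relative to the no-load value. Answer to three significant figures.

15.9 %

The divider's output (Thévenin) resistance is R₁‖R₂ = 0.8811 kΩ.
Fractional drop under load = R_th/(R_th + R_L) = 0.8811 / (0.8811 + 4.67) = 0.1587.
So the output falls by 15.9 %.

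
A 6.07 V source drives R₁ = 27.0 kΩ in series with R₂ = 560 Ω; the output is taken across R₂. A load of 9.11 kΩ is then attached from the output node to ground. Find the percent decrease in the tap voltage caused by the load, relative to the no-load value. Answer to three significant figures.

The divider's output (Thévenin) resistance is R₁‖R₂ = 548.6 Ω.
Fractional drop under load = R_th/(R_th + R_L) = 548.6 / (548.6 + 9110) = 0.05680.
So the output falls by 5.68 %.

5.68 %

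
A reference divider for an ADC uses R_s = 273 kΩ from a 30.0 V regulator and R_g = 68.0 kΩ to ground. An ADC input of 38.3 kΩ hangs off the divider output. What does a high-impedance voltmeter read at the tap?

The load sits in parallel with R_g: R_g‖R_L = (68.0 × 38.3) / (68.0 + 38.3) = 24.50 kΩ.
V_out = 30.0 × 24.50 / (273 + 24.50) = 30.0 × 24.50/297.5 = 2.47 V.

V_out ≈ 2.47 V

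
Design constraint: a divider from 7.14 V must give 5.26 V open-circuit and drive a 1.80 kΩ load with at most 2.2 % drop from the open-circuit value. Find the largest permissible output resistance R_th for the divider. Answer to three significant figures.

Loading drop = R_th/(R_th + R_L) ≤ 0.0220, so R_th ≤ R_L · ε/(1−ε) = 1.80 kΩ × 0.0220/0.9780 = 40.5 Ω.
(Any R1, R2 with R2/(R1+R2) = 0.737 and R1‖R2 ≤ 40.5 Ω will meet the spec.)

R_th ≤ 40.5 Ω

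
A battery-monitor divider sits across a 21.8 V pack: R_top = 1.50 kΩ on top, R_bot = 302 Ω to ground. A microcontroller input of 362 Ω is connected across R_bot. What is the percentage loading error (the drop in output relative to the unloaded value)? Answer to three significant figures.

41.0 %

The divider's output (Thévenin) resistance is R_top‖R_bot = 251.4 Ω.
Fractional drop under load = R_th/(R_th + R_L) = 251.4 / (251.4 + 362) = 0.4098.
So the output falls by 41.0 %.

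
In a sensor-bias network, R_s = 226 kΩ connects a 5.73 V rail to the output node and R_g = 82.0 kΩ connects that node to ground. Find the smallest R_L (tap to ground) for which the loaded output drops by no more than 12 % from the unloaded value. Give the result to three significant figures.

R_L(min) ≈ 441 kΩ

Output resistance R_th = R_s‖R_g = (226 × 82.0)/308.0 = 60.17 kΩ.
The fractional drop is R_th/(R_th + R_L); requiring this ≤ 0.120 gives R_L ≥ R_th(1/0.120 − 1) = 60.17 × 7.333 = 441 kΩ.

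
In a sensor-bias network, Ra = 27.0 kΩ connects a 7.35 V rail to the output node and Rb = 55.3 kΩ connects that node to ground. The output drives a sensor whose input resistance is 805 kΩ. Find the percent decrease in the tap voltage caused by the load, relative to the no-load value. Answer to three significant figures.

The divider's output (Thévenin) resistance is Ra‖Rb = 18.14 kΩ.
Fractional drop under load = R_th/(R_th + R_L) = 18.14 / (18.14 + 805) = 0.02204.
So the output falls by 2.20 %.

2.20 %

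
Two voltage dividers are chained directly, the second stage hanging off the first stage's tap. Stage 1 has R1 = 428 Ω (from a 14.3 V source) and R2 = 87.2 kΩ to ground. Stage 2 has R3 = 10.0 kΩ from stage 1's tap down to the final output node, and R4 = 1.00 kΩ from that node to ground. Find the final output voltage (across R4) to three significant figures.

V_out ≈ 1.25 V

Stage 2 presents R3+R4 = 11000 Ω as a load on stage 1's tap.
Stage 1's lower leg becomes R2‖(R3+R4) = 9768 Ω, so V_mid = 14.3 × 9768/10200 = 13.70 V.
Stage 2 is itself unloaded: V_out = V_mid × R4/(R3+R4) = 13.70 × 1000/11000 = 1.25 V.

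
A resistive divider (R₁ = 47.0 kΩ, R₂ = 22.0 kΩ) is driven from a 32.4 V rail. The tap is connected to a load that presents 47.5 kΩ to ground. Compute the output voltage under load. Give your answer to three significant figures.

V_out ≈ 7.85 V

The load sits in parallel with R₂: R₂‖R_L = (22.0 × 47.5) / (22.0 + 47.5) = 15.04 kΩ.
V_out = 32.4 × 15.04 / (47.0 + 15.04) = 32.4 × 15.04/62.04 = 7.85 V.
(Unloaded it would have been 10.3 V.)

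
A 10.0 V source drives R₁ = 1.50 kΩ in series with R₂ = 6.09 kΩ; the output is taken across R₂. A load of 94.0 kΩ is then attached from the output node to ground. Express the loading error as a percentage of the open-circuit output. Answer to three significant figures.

The divider's output (Thévenin) resistance is R₁‖R₂ = 1.204 kΩ.
Fractional drop under load = R_th/(R_th + R_L) = 1.204 / (1.204 + 94.0) = 0.01264.
So the output falls by 1.26 %.

1.26 %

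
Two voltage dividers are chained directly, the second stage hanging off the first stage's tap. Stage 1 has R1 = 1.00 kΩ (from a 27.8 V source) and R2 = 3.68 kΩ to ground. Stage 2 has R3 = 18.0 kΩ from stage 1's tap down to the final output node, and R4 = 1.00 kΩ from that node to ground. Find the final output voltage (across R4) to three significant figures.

Stage 2 presents R3+R4 = 19.00 kΩ as a load on stage 1's tap.
Stage 1's lower leg becomes R2‖(R3+R4) = 3.083 kΩ, so V_mid = 27.8 × 3.083/4.083 = 20.99 V.
Stage 2 is itself unloaded: V_out = V_mid × R4/(R3+R4) = 20.99 × 1.00/19.00 = 1.10 V.

V_out ≈ 1.10 V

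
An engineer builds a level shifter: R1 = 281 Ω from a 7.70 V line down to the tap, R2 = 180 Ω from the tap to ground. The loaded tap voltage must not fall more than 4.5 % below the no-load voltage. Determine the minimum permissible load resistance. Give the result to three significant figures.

Output resistance R_th = R1‖R2 = (281 × 180)/461.0 = 109.7 Ω.
The fractional drop is R_th/(R_th + R_L); requiring this ≤ 0.0450 gives R_L ≥ R_th(1/0.0450 − 1) = 109.7 × 21.22 = 2.33 kΩ.

R_L(min) ≈ 2.33 kΩ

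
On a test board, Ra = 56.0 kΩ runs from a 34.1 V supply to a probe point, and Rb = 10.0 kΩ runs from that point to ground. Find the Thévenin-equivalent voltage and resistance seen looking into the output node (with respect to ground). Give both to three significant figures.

V_th is the open-circuit tap voltage: 34.1 × 10.0/(56.0 + 10.0) = 5.17 V.
With the supply zeroed, Ra and Rb appear in parallel from the tap: R_th = Ra‖Rb = (56.0 × 10.0)/66.00 = 8.48 kΩ.

V_th = 5.17 V, R_th = 8.48 kΩ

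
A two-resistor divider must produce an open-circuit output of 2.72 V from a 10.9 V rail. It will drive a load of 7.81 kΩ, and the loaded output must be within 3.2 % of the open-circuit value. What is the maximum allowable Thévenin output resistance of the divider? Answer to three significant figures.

R_th ≤ 258 Ω

Loading drop = R_th/(R_th + R_L) ≤ 0.0320, so R_th ≤ R_L · ε/(1−ε) = 7.81 kΩ × 0.0320/0.9680 = 258 Ω.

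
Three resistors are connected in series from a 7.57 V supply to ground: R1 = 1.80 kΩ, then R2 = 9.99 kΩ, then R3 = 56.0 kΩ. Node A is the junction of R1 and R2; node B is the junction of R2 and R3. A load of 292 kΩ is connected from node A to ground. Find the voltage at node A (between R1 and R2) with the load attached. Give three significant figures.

Below node A the series string R2+R3 = 65.99 kΩ sits in parallel with the 292 kΩ load: 53.83 kΩ.
V_A = 7.57 × 53.83/(1.80 + 53.83) = 7.33 V.

V ≈ 7.33 V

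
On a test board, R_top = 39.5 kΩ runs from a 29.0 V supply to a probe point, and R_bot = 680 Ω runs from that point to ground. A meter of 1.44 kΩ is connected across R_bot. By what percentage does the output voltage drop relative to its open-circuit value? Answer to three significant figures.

Unloaded V = 29.0 × 680/40180 = 0.4908 V.
Loaded: R_bot‖R_L = 461.9 Ω, giving V = 29.0 × 461.9/39960 = 0.3352 V.
Drop = (0.4908 − 0.3352) / 0.4908 = 31.7 %.

31.7 %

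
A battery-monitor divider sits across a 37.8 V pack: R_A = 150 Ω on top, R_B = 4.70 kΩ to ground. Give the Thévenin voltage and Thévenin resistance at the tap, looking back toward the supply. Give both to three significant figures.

V_th is the open-circuit tap voltage: 37.8 × 4700/(150 + 4700) = 36.6 V.
With the supply zeroed, R_A and R_B appear in parallel from the tap: R_th = R_A‖R_B = (150 × 4700)/4850 = 145 Ω.

V_th = 36.6 V, R_th = 145 Ω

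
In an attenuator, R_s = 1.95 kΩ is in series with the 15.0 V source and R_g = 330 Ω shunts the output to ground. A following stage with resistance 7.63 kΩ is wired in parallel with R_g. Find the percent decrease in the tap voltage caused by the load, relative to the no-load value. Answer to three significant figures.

3.57 %

The divider's output (Thévenin) resistance is R_s‖R_g = 282.2 Ω.
Fractional drop under load = R_th/(R_th + R_L) = 282.2 / (282.2 + 7630) = 0.03567.
So the output falls by 3.57 %.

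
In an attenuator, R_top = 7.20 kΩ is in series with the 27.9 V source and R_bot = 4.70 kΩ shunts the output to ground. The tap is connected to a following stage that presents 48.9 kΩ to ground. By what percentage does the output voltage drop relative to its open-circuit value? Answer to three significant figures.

The divider's output (Thévenin) resistance is R_top‖R_bot = 2.844 kΩ.
Fractional drop under load = R_th/(R_th + R_L) = 2.844 / (2.844 + 48.9) = 0.05496.
So the output falls by 5.50 %.

5.50 %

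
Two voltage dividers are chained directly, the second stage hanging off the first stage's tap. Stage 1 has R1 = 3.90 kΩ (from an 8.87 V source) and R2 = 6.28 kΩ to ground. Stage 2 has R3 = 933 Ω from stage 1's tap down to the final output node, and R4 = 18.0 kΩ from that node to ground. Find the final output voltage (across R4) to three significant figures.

V_out ≈ 4.62 V

Stage 2 presents R3+R4 = 18930 Ω as a load on stage 1's tap.
Stage 1's lower leg becomes R2‖(R3+R4) = 4716 Ω, so V_mid = 8.87 × 4716/8616 = 4.855 V.
Stage 2 is itself unloaded: V_out = V_mid × R4/(R3+R4) = 4.855 × 18000/18930 = 4.62 V.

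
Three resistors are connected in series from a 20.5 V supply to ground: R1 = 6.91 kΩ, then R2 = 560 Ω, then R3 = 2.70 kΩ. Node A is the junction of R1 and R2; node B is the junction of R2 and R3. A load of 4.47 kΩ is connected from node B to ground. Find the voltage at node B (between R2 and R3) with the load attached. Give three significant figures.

At node B, R3 is in parallel with the load: R3‖R_L = 1683 Ω.
Below node A the resistance is R2 + (R3‖R_L) = 2243 Ω, so V_A = 20.5 × 2243/9153 = 5.024 V.
Then V_B = V_A × (R3‖R_L)/(R2 + R3‖R_L) = 5.024 × 1683/2243 = 3.77 V.

V ≈ 3.77 V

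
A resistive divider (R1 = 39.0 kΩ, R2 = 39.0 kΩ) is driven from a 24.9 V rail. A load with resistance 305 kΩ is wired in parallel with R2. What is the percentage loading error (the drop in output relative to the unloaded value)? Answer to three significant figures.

6.01 %

The divider's output (Thévenin) resistance is R1‖R2 = 19.50 kΩ.
Fractional drop under load = R_th/(R_th + R_L) = 19.50 / (19.50 + 305) = 0.06009.
So the output falls by 6.01 %.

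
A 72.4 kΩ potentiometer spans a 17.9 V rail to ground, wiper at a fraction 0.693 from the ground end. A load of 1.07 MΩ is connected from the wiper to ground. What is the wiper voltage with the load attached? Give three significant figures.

The wiper splits the pot into (1−α)R = 22.23 kΩ above and αR = 50.17 kΩ below.
Lower section ‖ load = 47.93 kΩ.
V_wiper = 17.9 × 47.93/(22.23 + 47.93) = 12.2 V.

V ≈ 12.2 V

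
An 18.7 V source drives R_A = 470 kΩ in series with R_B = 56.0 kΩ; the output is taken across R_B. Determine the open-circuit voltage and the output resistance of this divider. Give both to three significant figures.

V_th is the open-circuit tap voltage: 18.7 × 56.0/(470 + 56.0) = 1.99 V.
With the supply zeroed, R_A and R_B appear in parallel from the tap: R_th = R_A‖R_B = (470 × 56.0)/526.0 = 50.0 kΩ.

V_th = 1.99 V, R_th = 50.0 kΩ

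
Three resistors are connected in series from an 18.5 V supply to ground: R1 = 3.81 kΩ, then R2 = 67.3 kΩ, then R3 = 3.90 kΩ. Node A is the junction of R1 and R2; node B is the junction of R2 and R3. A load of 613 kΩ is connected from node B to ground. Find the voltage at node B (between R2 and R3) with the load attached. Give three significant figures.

At node B, R3 is in parallel with the load: R3‖R_L = 3.875 kΩ.
Below node A the resistance is R2 + (R3‖R_L) = 71.18 kΩ, so V_A = 18.5 × 71.18/74.99 = 17.56 V.
Then V_B = V_A × (R3‖R_L)/(R2 + R3‖R_L) = 17.56 × 3.875/71.18 = 0.956 V.

V ≈ 0.956 V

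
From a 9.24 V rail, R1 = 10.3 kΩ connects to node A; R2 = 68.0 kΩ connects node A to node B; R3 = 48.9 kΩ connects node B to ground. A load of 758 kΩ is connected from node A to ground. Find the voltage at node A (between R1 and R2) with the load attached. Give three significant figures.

V ≈ 8.39 V

Below node A the series string R2+R3 = 116.9 kΩ sits in parallel with the 758 kΩ load: 101.3 kΩ.
V_A = 9.24 × 101.3/(10.3 + 101.3) = 8.39 V.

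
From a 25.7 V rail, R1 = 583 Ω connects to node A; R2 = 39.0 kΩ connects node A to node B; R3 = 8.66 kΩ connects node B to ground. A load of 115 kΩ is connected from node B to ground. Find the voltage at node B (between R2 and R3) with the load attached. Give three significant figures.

V ≈ 4.34 V

At node B, R3 is in parallel with the load: R3‖R_L = 8054 Ω.
Below node A the resistance is R2 + (R3‖R_L) = 47050 Ω, so V_A = 25.7 × 47050/47640 = 25.39 V.
Then V_B = V_A × (R3‖R_L)/(R2 + R3‖R_L) = 25.39 × 8054/47050 = 4.34 V.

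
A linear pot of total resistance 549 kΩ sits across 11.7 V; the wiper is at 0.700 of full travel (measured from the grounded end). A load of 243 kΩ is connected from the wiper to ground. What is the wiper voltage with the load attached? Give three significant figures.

The wiper splits the pot into (1−α)R = 164.7 kΩ above and αR = 384.3 kΩ below.
Lower section ‖ load = 148.9 kΩ.
V_wiper = 11.7 × 148.9/(164.7 + 148.9) = 5.55 V.

V ≈ 5.55 V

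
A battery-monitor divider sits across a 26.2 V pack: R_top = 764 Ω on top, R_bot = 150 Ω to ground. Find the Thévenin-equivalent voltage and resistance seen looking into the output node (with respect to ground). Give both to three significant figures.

V_th is the open-circuit tap voltage: 26.2 × 150/(764 + 150) = 4.30 V.
With the supply zeroed, R_top and R_bot appear in parallel from the tap: R_th = R_top‖R_bot = (764 × 150)/914.0 = 125 Ω.

V_th = 4.30 V, R_th = 125 Ω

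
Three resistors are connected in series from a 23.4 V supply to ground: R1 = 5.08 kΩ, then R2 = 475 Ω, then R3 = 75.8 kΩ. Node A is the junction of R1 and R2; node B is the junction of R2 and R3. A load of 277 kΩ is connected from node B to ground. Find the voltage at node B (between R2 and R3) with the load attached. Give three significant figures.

At node B, R3 is in parallel with the load: R3‖R_L = 59510 Ω.
Below node A the resistance is R2 + (R3‖R_L) = 59990 Ω, so V_A = 23.4 × 59990/65070 = 21.57 V.
Then V_B = V_A × (R3‖R_L)/(R2 + R3‖R_L) = 21.57 × 59510/59990 = 21.4 V.

V ≈ 21.4 V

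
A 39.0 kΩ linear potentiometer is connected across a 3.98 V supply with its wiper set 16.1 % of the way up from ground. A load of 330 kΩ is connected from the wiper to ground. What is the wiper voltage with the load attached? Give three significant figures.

The wiper splits the pot into (1−α)R = 32.72 kΩ above and αR = 6.279 kΩ below.
Lower section ‖ load = 6.162 kΩ.
V_wiper = 3.98 × 6.162/(32.72 + 6.162) = 0.631 V.

V ≈ 0.631 V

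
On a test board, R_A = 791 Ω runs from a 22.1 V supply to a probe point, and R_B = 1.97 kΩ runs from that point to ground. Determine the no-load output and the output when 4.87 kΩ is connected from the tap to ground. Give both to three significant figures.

Unloaded: 15.8 V; loaded: 14.1 V

Open-circuit: V = 22.1 × 1970/(791 + 1970) = 15.8 V.
With the load, R_B becomes R_B‖R_L = 1403 Ω, so V = 22.1 × 1403/2194 = 14.1 V.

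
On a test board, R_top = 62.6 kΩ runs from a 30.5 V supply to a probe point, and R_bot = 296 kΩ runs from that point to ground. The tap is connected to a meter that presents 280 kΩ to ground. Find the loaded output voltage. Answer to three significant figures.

The load sits in parallel with R_bot: R_bot‖R_L = (296 × 280) / (296 + 280) = 143.9 kΩ.
V_out = 30.5 × 143.9 / (62.6 + 143.9) = 30.5 × 143.9/206.5 = 21.3 V.

V_out ≈ 21.3 V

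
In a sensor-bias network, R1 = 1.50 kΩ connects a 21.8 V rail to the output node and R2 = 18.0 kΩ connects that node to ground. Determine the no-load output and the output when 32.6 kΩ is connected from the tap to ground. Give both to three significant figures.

Unloaded: 20.1 V; loaded: 19.3 V

Open-circuit: V = 21.8 × 18.0/(1.50 + 18.0) = 20.1 V.
With the load, R2 becomes R2‖R_L = 11.60 kΩ, so V = 21.8 × 11.60/13.10 = 19.3 V.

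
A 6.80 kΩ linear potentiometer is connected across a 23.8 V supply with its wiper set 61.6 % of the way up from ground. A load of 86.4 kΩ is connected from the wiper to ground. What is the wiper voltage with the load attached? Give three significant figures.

V ≈ 14.4 V

The wiper splits the pot into (1−α)R = 2.611 kΩ above and αR = 4.189 kΩ below.
Lower section ‖ load = 3.995 kΩ.
V_wiper = 23.8 × 3.995/(2.611 + 3.995) = 14.4 V.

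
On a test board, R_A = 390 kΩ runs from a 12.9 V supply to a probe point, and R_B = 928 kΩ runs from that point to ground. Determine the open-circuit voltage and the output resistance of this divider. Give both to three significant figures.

V_th = 9.08 V, R_th = 275 kΩ

V_th is the open-circuit tap voltage: 12.9 × 928/(390 + 928) = 9.08 V.
With the supply zeroed, R_A and R_B appear in parallel from the tap: R_th = R_A‖R_B = (390 × 928)/1318 = 275 kΩ.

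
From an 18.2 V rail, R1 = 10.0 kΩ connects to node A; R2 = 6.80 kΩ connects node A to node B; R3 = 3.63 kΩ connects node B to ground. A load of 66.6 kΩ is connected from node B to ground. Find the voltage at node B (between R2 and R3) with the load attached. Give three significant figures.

At node B, R3 is in parallel with the load: R3‖R_L = 3.442 kΩ.
Below node A the resistance is R2 + (R3‖R_L) = 10.24 kΩ, so V_A = 18.2 × 10.24/20.24 = 9.209 V.
Then V_B = V_A × (R3‖R_L)/(R2 + R3‖R_L) = 9.209 × 3.442/10.24 = 3.10 V.

V ≈ 3.10 V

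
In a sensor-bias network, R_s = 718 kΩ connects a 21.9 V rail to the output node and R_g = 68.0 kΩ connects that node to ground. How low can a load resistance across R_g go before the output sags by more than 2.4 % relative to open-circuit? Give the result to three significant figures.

R_L(min) ≈ 2.53 MΩ

Output resistance R_th = R_s‖R_g = (718 × 68.0)/786.0 = 62.12 kΩ.
The fractional drop is R_th/(R_th + R_L); requiring this ≤ 0.0240 gives R_L ≥ R_th(1/0.0240 − 1) = 62.12 × 40.67 = 2.53 MΩ.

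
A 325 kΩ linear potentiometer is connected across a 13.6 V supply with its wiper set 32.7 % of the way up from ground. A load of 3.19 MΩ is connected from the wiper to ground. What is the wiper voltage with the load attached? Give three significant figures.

V ≈ 4.35 V

The wiper splits the pot into (1−α)R = 218.7 kΩ above and αR = 106.3 kΩ below.
Lower section ‖ load = 102.8 kΩ.
V_wiper = 13.6 × 102.8/(218.7 + 102.8) = 4.35 V.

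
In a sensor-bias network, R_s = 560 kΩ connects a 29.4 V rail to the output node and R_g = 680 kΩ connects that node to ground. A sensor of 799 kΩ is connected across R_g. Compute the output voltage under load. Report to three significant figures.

V_out ≈ 11.6 V

The load sits in parallel with R_g: R_g‖R_L = (680 × 799) / (680 + 799) = 367.4 kΩ.
V_out = 29.4 × 367.4 / (560 + 367.4) = 29.4 × 367.4/927.4 = 11.6 V.
(Unloaded it would have been 16.1 V.)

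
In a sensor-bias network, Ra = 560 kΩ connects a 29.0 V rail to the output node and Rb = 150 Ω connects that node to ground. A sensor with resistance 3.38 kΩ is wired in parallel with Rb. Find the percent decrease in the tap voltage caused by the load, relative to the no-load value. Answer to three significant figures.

4.25 %

The divider's output (Thévenin) resistance is Ra‖Rb = 150.0 Ω.
Fractional drop under load = R_th/(R_th + R_L) = 150.0 / (150.0 + 3380) = 0.04248.
So the output falls by 4.25 %.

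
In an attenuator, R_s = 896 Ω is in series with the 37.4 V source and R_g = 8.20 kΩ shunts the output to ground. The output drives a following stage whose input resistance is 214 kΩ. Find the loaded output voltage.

V_out ≈ 33.6 V

The load sits in parallel with R_g: R_g‖R_L = (8200 × 214000) / (8200 + 214000) = 7897 Ω.
V_out = 37.4 × 7897 / (896 + 7897) = 37.4 × 7897/8793 = 33.6 V.
(Unloaded it would have been 33.7 V.)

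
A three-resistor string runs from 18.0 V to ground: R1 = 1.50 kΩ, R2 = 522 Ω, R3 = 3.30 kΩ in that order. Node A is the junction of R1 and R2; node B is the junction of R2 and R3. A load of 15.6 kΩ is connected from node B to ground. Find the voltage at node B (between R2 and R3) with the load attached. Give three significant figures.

V ≈ 10.3 V

At node B, R3 is in parallel with the load: R3‖R_L = 2724 Ω.
Below node A the resistance is R2 + (R3‖R_L) = 3246 Ω, so V_A = 18.0 × 3246/4746 = 12.31 V.
Then V_B = V_A × (R3‖R_L)/(R2 + R3‖R_L) = 12.31 × 2724/3246 = 10.3 V.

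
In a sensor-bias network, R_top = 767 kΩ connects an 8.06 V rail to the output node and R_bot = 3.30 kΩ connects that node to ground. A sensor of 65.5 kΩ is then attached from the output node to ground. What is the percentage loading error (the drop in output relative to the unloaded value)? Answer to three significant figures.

4.78 %

The divider's output (Thévenin) resistance is R_top‖R_bot = 3.286 kΩ.
Fractional drop under load = R_th/(R_th + R_L) = 3.286 / (3.286 + 65.5) = 0.04777.
So the output falls by 4.78 %.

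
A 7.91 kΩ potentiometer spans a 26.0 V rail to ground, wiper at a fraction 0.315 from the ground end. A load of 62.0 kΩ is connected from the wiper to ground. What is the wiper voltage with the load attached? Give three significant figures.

V ≈ 7.97 V

The wiper splits the pot into (1−α)R = 5.418 kΩ above and αR = 2.492 kΩ below.
Lower section ‖ load = 2.395 kΩ.
V_wiper = 26.0 × 2.395/(5.418 + 2.395) = 7.97 V.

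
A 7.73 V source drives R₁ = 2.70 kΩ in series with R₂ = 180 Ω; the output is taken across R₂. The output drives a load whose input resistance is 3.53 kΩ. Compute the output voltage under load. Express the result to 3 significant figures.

The load sits in parallel with R₂: R₂‖R_L = (180 × 3530) / (180 + 3530) = 171.3 Ω.
V_out = 7.73 × 171.3 / (2700 + 171.3) = 7.73 × 171.3/2871 = 0.461 V.
(Unloaded it would have been 0.483 V.)

V_out ≈ 0.461 V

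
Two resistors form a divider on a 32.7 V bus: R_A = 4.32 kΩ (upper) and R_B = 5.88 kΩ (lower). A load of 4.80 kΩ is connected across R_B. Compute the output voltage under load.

V_out ≈ 12.4 V

The load sits in parallel with R_B: R_B‖R_L = (5.88 × 4.80) / (5.88 + 4.80) = 2.643 kΩ.
V_out = 32.7 × 2.643 / (4.32 + 2.643) = 32.7 × 2.643/6.963 = 12.4 V.
(Unloaded it would have been 18.9 V.)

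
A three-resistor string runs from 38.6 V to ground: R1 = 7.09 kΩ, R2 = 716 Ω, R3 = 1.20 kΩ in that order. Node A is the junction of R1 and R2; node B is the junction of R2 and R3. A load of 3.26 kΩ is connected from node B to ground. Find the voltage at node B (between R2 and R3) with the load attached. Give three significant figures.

V ≈ 3.90 V

At node B, R3 is in parallel with the load: R3‖R_L = 877.1 Ω.
Below node A the resistance is R2 + (R3‖R_L) = 1593 Ω, so V_A = 38.6 × 1593/8683 = 7.082 V.
Then V_B = V_A × (R3‖R_L)/(R2 + R3‖R_L) = 7.082 × 877.1/1593 = 3.90 V.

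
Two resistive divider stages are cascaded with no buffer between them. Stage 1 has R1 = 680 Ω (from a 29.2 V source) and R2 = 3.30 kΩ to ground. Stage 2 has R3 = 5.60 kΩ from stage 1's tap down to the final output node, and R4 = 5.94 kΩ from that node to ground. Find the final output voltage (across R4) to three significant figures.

V_out ≈ 11.9 V

Stage 2 presents R3+R4 = 11540 Ω as a load on stage 1's tap.
Stage 1's lower leg becomes R2‖(R3+R4) = 2566 Ω, so V_mid = 29.2 × 2566/3246 = 23.08 V.
Stage 2 is itself unloaded: V_out = V_mid × R4/(R3+R4) = 23.08 × 5940/11540 = 11.9 V.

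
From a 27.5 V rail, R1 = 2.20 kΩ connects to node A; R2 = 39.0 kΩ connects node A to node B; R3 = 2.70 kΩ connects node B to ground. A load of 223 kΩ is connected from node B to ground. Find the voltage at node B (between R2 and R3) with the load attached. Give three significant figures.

V ≈ 1.67 V

At node B, R3 is in parallel with the load: R3‖R_L = 2.668 kΩ.
Below node A the resistance is R2 + (R3‖R_L) = 41.67 kΩ, so V_A = 27.5 × 41.67/43.87 = 26.12 V.
Then V_B = V_A × (R3‖R_L)/(R2 + R3‖R_L) = 26.12 × 2.668/41.67 = 1.67 V.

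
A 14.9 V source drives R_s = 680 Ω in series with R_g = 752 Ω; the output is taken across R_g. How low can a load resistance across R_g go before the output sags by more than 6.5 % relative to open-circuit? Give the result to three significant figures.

Output resistance R_th = R_s‖R_g = (680 × 752)/1432 = 357.1 Ω.
The fractional drop is R_th/(R_th + R_L); requiring this ≤ 0.0650 gives R_L ≥ R_th(1/0.0650 − 1) = 357.1 × 14.38 = 5.14 kΩ.

R_L(min) ≈ 5.14 kΩ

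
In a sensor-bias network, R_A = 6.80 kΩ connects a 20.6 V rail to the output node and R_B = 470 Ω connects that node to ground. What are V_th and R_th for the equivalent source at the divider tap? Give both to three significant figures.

V_th = 1.33 V, R_th = 440 Ω

V_th is the open-circuit tap voltage: 20.6 × 470/(6800 + 470) = 1.33 V.
With the supply zeroed, R_A and R_B appear in parallel from the tap: R_th = R_A‖R_B = (6800 × 470)/7270 = 440 Ω.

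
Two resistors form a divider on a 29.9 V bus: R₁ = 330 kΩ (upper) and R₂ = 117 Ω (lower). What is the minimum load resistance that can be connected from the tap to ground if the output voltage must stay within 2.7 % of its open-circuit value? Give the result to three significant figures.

Output resistance R_th = R₁‖R₂ = (330000 × 117)/330100 = 117.0 Ω.
The fractional drop is R_th/(R_th + R_L); requiring this ≤ 0.0270 gives R_L ≥ R_th(1/0.0270 − 1) = 117.0 × 36.04 = 4.21 kΩ.

R_L(min) ≈ 4.21 kΩ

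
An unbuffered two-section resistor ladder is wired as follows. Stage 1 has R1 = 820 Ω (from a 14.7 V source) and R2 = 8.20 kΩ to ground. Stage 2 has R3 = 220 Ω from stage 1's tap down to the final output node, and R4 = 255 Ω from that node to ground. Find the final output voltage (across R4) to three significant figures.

Stage 2 presents R3+R4 = 475.0 Ω as a load on stage 1's tap.
Stage 1's lower leg becomes R2‖(R3+R4) = 449.0 Ω, so V_mid = 14.7 × 449.0/1269 = 5.201 V.
Stage 2 is itself unloaded: V_out = V_mid × R4/(R3+R4) = 5.201 × 255/475.0 = 2.79 V.

V_out ≈ 2.79 V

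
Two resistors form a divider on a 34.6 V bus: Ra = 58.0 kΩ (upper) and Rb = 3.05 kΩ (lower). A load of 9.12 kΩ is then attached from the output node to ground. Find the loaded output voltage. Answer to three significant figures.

The load sits in parallel with Rb: Rb‖R_L = (3.05 × 9.12) / (3.05 + 9.12) = 2.286 kΩ.
V_out = 34.6 × 2.286 / (58.0 + 2.286) = 34.6 × 2.286/60.29 = 1.31 V.

V_out ≈ 1.31 V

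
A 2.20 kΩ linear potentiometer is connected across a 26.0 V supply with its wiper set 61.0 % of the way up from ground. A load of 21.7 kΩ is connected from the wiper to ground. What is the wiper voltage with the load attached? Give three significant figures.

The wiper splits the pot into (1−α)R = 858.0 Ω above and αR = 1342 Ω below.
Lower section ‖ load = 1264 Ω.
V_wiper = 26.0 × 1264/(858.0 + 1264) = 15.5 V.

V ≈ 15.5 V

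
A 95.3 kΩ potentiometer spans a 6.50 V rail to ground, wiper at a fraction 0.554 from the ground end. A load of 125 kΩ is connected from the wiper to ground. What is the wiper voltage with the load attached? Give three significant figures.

V ≈ 3.03 V

The wiper splits the pot into (1−α)R = 42.50 kΩ above and αR = 52.80 kΩ below.
Lower section ‖ load = 37.12 kΩ.
V_wiper = 6.50 × 37.12/(42.50 + 37.12) = 3.03 V.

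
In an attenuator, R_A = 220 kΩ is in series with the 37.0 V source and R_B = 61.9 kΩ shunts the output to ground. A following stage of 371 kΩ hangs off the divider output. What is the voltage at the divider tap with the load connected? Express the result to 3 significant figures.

The load sits in parallel with R_B: R_B‖R_L = (61.9 × 371) / (61.9 + 371) = 53.05 kΩ.
V_out = 37.0 × 53.05 / (220 + 53.05) = 37.0 × 53.05/273.0 = 7.19 V.

V_out ≈ 7.19 V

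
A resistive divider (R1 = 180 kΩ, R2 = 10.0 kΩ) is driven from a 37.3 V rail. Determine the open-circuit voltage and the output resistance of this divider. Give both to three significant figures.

V_th is the open-circuit tap voltage: 37.3 × 10.0/(180 + 10.0) = 1.96 V.
With the supply zeroed, R1 and R2 appear in parallel from the tap: R_th = R1‖R2 = (180 × 10.0)/190.0 = 9.47 kΩ.

V_th = 1.96 V, R_th = 9.47 kΩ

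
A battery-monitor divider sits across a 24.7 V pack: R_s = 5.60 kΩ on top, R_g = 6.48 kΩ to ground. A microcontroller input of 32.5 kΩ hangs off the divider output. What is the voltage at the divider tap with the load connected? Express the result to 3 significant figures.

The load sits in parallel with R_g: R_g‖R_L = (6.48 × 32.5) / (6.48 + 32.5) = 5.403 kΩ.
V_out = 24.7 × 5.403 / (5.60 + 5.403) = 24.7 × 5.403/11.00 = 12.1 V.

V_out ≈ 12.1 V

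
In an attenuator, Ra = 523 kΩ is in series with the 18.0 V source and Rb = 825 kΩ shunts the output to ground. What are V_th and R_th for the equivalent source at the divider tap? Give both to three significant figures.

V_th is the open-circuit tap voltage: 18.0 × 825/(523 + 825) = 11.0 V.
With the supply zeroed, Ra and Rb appear in parallel from the tap: R_th = Ra‖Rb = (523 × 825)/1348 = 320 kΩ.

V_th = 11.0 V, R_th = 320 kΩ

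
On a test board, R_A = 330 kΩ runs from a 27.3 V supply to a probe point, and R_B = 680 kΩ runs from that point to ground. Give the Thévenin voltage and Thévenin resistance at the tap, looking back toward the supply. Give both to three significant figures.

V_th = 18.4 V, R_th = 222 kΩ

V_th is the open-circuit tap voltage: 27.3 × 680/(330 + 680) = 18.4 V.
With the supply zeroed, R_A and R_B appear in parallel from the tap: R_th = R_A‖R_B = (330 × 680)/1010 = 222 kΩ.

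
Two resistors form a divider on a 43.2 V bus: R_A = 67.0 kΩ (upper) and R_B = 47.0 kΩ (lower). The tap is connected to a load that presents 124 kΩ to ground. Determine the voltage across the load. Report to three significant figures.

V_out ≈ 14.6 V

The load sits in parallel with R_B: R_B‖R_L = (47.0 × 124) / (47.0 + 124) = 34.08 kΩ.
V_out = 43.2 × 34.08 / (67.0 + 34.08) = 43.2 × 34.08/101.1 = 14.6 V.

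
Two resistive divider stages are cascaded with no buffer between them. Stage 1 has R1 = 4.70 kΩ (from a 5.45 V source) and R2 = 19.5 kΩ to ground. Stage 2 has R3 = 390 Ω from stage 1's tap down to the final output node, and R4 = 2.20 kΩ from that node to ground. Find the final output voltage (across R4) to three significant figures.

V_out ≈ 1.51 V

Stage 2 presents R3+R4 = 2590 Ω as a load on stage 1's tap.
Stage 1's lower leg becomes R2‖(R3+R4) = 2286 Ω, so V_mid = 5.45 × 2286/6986 = 1.784 V.
Stage 2 is itself unloaded: V_out = V_mid × R4/(R3+R4) = 1.784 × 2200/2590 = 1.51 V.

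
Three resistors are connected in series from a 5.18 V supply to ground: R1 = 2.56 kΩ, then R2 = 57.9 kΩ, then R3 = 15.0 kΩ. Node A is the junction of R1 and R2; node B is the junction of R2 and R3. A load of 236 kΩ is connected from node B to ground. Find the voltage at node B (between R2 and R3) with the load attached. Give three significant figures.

V ≈ 0.980 V

At node B, R3 is in parallel with the load: R3‖R_L = 14.10 kΩ.
Below node A the resistance is R2 + (R3‖R_L) = 72.00 kΩ, so V_A = 5.18 × 72.00/74.56 = 5.002 V.
Then V_B = V_A × (R3‖R_L)/(R2 + R3‖R_L) = 5.002 × 14.10/72.00 = 0.980 V.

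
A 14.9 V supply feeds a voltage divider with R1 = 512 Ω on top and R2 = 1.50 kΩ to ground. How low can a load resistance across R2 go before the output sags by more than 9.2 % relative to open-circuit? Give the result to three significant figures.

Output resistance R_th = R1‖R2 = (512 × 1500)/2012 = 381.7 Ω.
The fractional drop is R_th/(R_th + R_L); requiring this ≤ 0.0920 gives R_L ≥ R_th(1/0.0920 − 1) = 381.7 × 9.870 = 3.77 kΩ.

R_L(min) ≈ 3.77 kΩ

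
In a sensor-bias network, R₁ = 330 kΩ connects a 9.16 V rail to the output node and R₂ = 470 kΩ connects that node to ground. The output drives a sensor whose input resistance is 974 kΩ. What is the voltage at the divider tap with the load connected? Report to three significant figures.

V_out ≈ 4.49 V

The load sits in parallel with R₂: R₂‖R_L = (470 × 974) / (470 + 974) = 317.0 kΩ.
V_out = 9.16 × 317.0 / (330 + 317.0) = 9.16 × 317.0/647.0 = 4.49 V.
(Unloaded it would have been 5.38 V.)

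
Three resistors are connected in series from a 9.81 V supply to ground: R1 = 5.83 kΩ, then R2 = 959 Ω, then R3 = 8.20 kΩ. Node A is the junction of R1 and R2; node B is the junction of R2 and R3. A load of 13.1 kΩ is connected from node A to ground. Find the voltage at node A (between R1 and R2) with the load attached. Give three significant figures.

Below node A the series string R2+R3 = 9159 Ω sits in parallel with the 13100 Ω load: 5390 Ω.
V_A = 9.81 × 5390/(5830 + 5390) = 4.71 V.

V ≈ 4.71 V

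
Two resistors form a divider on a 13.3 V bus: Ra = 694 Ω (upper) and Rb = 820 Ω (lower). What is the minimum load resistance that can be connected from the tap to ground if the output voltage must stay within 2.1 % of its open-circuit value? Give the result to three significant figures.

R_L(min) ≈ 17.5 kΩ

Output resistance R_th = Ra‖Rb = (694 × 820)/1514 = 375.9 Ω.
The fractional drop is R_th/(R_th + R_L); requiring this ≤ 0.0210 gives R_L ≥ R_th(1/0.0210 − 1) = 375.9 × 46.62 = 17.5 kΩ.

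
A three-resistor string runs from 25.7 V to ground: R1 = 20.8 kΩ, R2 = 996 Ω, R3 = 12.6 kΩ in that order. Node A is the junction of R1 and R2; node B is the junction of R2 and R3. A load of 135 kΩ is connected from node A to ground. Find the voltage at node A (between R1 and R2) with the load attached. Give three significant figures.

Below node A the series string R2+R3 = 13600 Ω sits in parallel with the 135000 Ω load: 12350 Ω.
V_A = 25.7 × 12350/(20800 + 12350) = 9.58 V.

V ≈ 9.58 V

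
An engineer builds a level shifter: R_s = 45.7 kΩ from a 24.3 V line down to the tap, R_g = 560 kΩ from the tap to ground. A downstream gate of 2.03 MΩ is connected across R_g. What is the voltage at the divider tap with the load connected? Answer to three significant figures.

The load sits in parallel with R_g: R_g‖R_L = (560 × 2030) / (560 + 2030) = 438.9 kΩ.
V_out = 24.3 × 438.9 / (45.7 + 438.9) = 24.3 × 438.9/484.6 = 22.0 V.
(Unloaded it would have been 22.5 V.)

V_out ≈ 22.0 V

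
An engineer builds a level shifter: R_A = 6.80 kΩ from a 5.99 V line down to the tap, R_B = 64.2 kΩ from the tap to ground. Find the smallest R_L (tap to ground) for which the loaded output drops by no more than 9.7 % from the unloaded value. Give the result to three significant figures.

Output resistance R_th = R_A‖R_B = (6.80 × 64.2)/71.00 = 6.149 kΩ.
The fractional drop is R_th/(R_th + R_L); requiring this ≤ 0.0970 gives R_L ≥ R_th(1/0.0970 − 1) = 6.149 × 9.309 = 57.2 kΩ.

R_L(min) ≈ 57.2 kΩ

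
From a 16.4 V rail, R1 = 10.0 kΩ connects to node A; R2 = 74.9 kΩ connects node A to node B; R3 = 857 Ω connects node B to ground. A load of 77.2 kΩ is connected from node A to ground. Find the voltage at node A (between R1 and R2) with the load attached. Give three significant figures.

V ≈ 13.0 V

Below node A the series string R2+R3 = 75760 Ω sits in parallel with the 77200 Ω load: 38240 Ω.
V_A = 16.4 × 38240/(10000 + 38240) = 13.0 V.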